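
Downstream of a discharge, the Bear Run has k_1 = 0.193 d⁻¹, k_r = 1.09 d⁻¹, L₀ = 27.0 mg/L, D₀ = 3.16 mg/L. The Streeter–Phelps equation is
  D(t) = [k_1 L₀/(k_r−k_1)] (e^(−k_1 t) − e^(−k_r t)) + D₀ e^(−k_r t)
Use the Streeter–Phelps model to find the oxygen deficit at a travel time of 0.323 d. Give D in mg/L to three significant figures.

k_1 L₀/(k_r−k_1) = 0.193×27.0/(1.09−0.193) = 5.211/0.8970 = 5.809 mg/L.
e^(−k_1 t) = e^(−0.193×0.3230) = 0.9396; e^(−k_r t) = e^(−1.09×0.3230) = 0.7032.
D = 5.809 × (0.9396 − 0.7032) + 3.16 × 0.7032 = 1.373 + 2.222 = 3.595 mg/L.

D ≈ 3.60 mg/L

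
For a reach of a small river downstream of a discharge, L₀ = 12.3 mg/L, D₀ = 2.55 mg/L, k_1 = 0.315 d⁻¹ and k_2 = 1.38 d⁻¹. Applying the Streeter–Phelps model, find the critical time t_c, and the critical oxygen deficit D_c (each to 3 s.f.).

t_c ≈ 0.254 d; D_c ≈ 2.59 mg/L

At the critical point dD/dt = 0, so k_1 L₀ e^(−k_1 t) = k_2 D. Substituting D(t) from the Streeter–Phelps equation and solving for t gives
t_c = ln[(k_2/k_1)(1 − D₀(k_2−k_1)/(k_1 L₀))] / (k_2−k_1).
Here k_2−k_1 = 1.065 d⁻¹ and 1 − D₀(k_2−k_1)/(k_1 L₀) = 1 − 2.55×1.065/(0.315×12.3) = 0.2991, so
t_c = ln(4.381 × 0.2991) / 1.065 = 0.2702 / 1.065 = 0.2537 d.
D_c = (k_1/k_2) L₀ e^(−k_1 t_c) = (0.315/1.38) × 12.3 × e^(−0.315×0.2537) = 0.2283 × 12.3 × 0.9232 = 2.592 mg/L.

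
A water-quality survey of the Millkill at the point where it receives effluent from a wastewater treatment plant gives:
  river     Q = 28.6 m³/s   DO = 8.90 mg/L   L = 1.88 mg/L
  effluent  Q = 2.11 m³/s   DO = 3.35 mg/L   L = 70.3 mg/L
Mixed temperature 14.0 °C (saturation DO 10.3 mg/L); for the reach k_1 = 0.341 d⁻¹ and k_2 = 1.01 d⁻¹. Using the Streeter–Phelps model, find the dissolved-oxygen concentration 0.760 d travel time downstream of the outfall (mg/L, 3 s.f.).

DO ≈ 8.44 mg/L

Mixed DO = (28.6×8.90 + 2.11×3.35)/(28.6+2.11) = 261.6/30.71 = 8.519 mg/L.
Mixed L₀ = (28.6×1.88 + 2.11×70.3)/(30.71) = 202.1/30.71 = 6.581 mg/L.
Initial deficit D₀ = C_s − DO₀ = 10.3 − 8.519 = 1.781 mg/L.
D(0.760) = [0.341×6.581/(1.01−0.341)](e^(−0.341×0.760) − e^(−1.01×0.760)) + 1.781 e^(−1.01×0.760)
= 3.354 × (0.7717 − 0.4641) + 1.781 × 0.4641 = 1.858 mg/L.
DO = 10.3 − 1.858 = 8.442 mg/L.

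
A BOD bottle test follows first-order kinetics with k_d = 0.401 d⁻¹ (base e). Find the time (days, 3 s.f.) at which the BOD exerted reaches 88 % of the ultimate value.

y/L₀ = 1 − e^(−k_d t) = 0.88 ⇒ e^(−k_d t) = 0.120
t = −ln(0.120) / 0.401 = 2.120 / 0.401 = 5.287 d.

t ≈ 5.29 d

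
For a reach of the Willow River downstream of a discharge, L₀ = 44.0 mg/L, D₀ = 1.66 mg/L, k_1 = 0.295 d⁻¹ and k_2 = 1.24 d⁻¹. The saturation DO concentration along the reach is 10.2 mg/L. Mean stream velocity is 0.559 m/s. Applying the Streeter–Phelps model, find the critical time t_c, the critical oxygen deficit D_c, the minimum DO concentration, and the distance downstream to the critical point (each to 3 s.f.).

t_c ≈ 1.38 d; D_c ≈ 6.96 mg/L; min DO ≈ 3.24 mg/L; x_c ≈ 66.8 km

With k_2/k_1 = 4.203 and 1 − D₀(k_2−k_1)/(k_1 L₀) = 0.8791,
t_c = ln(4.203 × 0.8791) / (1.24 − 0.295) = ln(3.695) / 0.9450 = 1.307/0.9450 = 1.383 d.
D_c = (k_1/k_2) L₀ e^(−k_1 t_c) = (0.295/1.24) × 44.0 × e^(−0.295×1.383) = 0.2379 × 44.0 × 0.6650 = 6.961 mg/L.
Minimum DO = C_s − D_c = 10.2 − 6.961 = 3.239 mg/L.
x_c = v t_c = 0.559 m/s × 1.383 d × 86400 s/d = 66800 m ≈ 66.8 km.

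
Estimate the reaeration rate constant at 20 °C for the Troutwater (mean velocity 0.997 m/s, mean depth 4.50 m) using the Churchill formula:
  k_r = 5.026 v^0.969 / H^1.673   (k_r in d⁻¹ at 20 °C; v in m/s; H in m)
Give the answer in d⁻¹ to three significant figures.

k_r ≈ 0.405 d⁻¹

k_r = 5.026 × 0.997^0.969 / 4.50^1.673 = 5.026 × 0.9971 / 12.38 = 0.4047 d⁻¹.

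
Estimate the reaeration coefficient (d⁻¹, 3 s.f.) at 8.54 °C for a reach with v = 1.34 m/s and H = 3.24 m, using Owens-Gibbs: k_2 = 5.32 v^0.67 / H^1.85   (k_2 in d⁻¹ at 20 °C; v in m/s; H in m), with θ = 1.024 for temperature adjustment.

k_2(20) = 5.32 × 1.34^0.67 / 3.24^1.85 = 5.32 × 1.217 / 8.801 = 0.7355 d⁻¹.
k_2(8.54) = 0.7355 × 1.024^(8.54−20) = 0.7355 × 0.7620 = 0.5604 d⁻¹.

k_2 ≈ 0.560 d⁻¹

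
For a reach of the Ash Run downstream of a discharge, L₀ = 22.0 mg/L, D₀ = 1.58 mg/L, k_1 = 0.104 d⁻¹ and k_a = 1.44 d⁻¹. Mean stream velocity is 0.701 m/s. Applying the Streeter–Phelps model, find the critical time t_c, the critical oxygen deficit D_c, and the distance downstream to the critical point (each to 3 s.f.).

At the critical point dD/dt = 0, so k_1 L₀ e^(−k_1 t) = k_a D. Substituting D(t) from the Streeter–Phelps equation and solving for t gives
t_c = ln[(k_a/k_1)(1 − D₀(k_a−k_1)/(k_1 L₀))] / (k_a−k_1).
Here k_a−k_1 = 1.336 d⁻¹ and 1 − D₀(k_a−k_1)/(k_1 L₀) = 1 − 1.58×1.336/(0.104×22.0) = 0.07741, so
t_c = ln(13.85 × 0.07741) / 1.336 = 0.06940 / 1.336 = 0.05195 d.
D_c = (k_1/k_a) L₀ e^(−k_1 t_c) = (0.104/1.44) × 22.0 × e^(−0.104×0.05195) = 0.07222 × 22.0 × 0.9946 = 1.580 mg/L.
x_c = v t_c = 0.701 m/s × 0.05195 d × 86400 s/d = 3146 m ≈ 3.15 km.

t_c ≈ 0.0519 d; D_c ≈ 1.58 mg/L; x_c ≈ 3.15 km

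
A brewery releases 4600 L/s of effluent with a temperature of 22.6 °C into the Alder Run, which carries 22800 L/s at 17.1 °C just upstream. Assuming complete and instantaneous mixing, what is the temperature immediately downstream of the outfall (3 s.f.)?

Flow-weighted mixing: C = (Q_r C_r + Q_w C_w)/(Q_r + Q_w)
= (22800×17.1 + 4600×22.6)/(22800 + 4600) = 493800/27400 = 18.02 °C.

18.0 °C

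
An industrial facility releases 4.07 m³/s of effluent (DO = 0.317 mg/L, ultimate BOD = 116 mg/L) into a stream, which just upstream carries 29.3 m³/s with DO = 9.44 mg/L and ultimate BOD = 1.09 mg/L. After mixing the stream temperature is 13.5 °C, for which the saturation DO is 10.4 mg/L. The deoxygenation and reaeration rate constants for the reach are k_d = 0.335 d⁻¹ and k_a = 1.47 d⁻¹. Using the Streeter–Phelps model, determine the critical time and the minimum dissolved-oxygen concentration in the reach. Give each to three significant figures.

Mixed DO = (29.3×9.44 + 4.07×0.317)/(29.3+4.07) = 277.9/33.37 = 8.327 mg/L.
Mixed L₀ = (29.3×1.09 + 4.07×116)/(33.37) = 504.1/33.37 = 15.11 mg/L.
Initial deficit D₀ = C_s − DO₀ = 10.4 − 8.327 = 2.073 mg/L.
t_c = (1/1.135) ln[(1.47/0.335)(1 − 2.073×1.135/(0.335×15.11))] = 0.8811 × ln(2.348) = 0.7521 d.
D_c = (0.335/1.47) × 15.11 × e^(−0.335×0.7521) = 0.2279 × 15.11 × 0.7773 = 2.676 mg/L.
Minimum DO = 10.4 − 2.676 = 7.724 mg/L.

t_c ≈ 0.752 d; minimum DO ≈ 7.72 mg/L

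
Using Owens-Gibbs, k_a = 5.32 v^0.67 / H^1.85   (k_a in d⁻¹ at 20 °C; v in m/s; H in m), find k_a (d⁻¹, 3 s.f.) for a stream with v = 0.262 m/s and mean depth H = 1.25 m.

k_a ≈ 1.44 d⁻¹

k_a = 5.32 × 0.262^0.67 / 1.25^1.85 = 5.32 × 0.4076 / 1.511 = 1.435 d⁻¹.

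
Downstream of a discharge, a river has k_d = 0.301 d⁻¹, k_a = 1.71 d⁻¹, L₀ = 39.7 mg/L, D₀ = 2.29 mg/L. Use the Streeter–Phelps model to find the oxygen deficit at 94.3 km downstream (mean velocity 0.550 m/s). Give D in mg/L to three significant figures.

Travel time t = x/v = 94.3 km / (0.550 m/s) = 94300 m / 0.550 m/s = 171500 s = 1.984 d.
k_d L₀/(k_a−k_d) = 0.301×39.7/(1.71−0.301) = 11.95/1.409 = 8.481 mg/L.
e^(−k_d t) = e^(−0.301×1.984) = 0.5503; e^(−k_a t) = e^(−1.71×1.984) = 0.03360.
D = 8.481 × (0.5503 − 0.03360) + 2.29 × 0.03360 = 4.382 + 0.07693 = 4.459 mg/L.

D ≈ 4.46 mg/L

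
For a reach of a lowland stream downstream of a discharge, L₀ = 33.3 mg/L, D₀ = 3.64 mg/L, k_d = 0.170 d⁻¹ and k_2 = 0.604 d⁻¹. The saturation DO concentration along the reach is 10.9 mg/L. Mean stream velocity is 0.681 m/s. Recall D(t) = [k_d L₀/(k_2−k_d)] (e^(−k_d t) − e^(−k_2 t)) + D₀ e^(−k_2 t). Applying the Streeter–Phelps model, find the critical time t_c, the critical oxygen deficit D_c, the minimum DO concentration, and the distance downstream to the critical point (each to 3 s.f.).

t_c ≈ 2.17 d; D_c ≈ 6.48 mg/L; min DO ≈ 4.42 mg/L; x_c ≈ 128 km

At the critical point dD/dt = 0, so k_d L₀ e^(−k_d t) = k_2 D. Substituting D(t) from the Streeter–Phelps equation and solving for t gives
t_c = ln[(k_2/k_d)(1 − D₀(k_2−k_d)/(k_d L₀))] / (k_2−k_d).
Here k_2−k_d = 0.4340 d⁻¹ and 1 − D₀(k_2−k_d)/(k_d L₀) = 1 − 3.64×0.4340/(0.170×33.3) = 0.7209, so
t_c = ln(3.553 × 0.7209) / 0.4340 = 0.9406 / 0.4340 = 2.167 d.
D_c = (k_d/k_2) L₀ e^(−k_d t_c) = (0.170/0.604) × 33.3 × e^(−0.170×2.167) = 0.2815 × 33.3 × 0.6918 = 6.484 mg/L.
Minimum DO = C_s − D_c = 10.9 − 6.484 = 4.416 mg/L.
x_c = v t_c = 0.681 m/s × 2.167 d × 86400 s/d = 127500 m ≈ 128 km.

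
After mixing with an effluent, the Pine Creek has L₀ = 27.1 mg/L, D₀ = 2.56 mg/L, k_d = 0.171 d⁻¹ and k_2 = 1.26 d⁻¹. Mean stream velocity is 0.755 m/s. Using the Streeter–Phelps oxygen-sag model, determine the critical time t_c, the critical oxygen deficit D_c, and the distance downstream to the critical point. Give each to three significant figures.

t_c ≈ 0.989 d; D_c ≈ 3.11 mg/L; x_c ≈ 64.5 km

t_c = [1/(k_2−k_d)] ln[(k_2/k_d)(1 − D₀(k_2−k_d)/(k_d L₀))]
= [1/(1.26−0.171)] ln[(1.26/0.171)(1 − 2.56×1.089/(0.171×27.1))]
= (1/1.089) ln[7.368 × 0.3984] = 0.9183 × ln(2.936) = 0.9183 × 1.077 = 0.9889 d.
D_c = (k_d/k_2) L₀ e^(−k_d t_c) = (0.171/1.26) × 27.1 × e^(−0.171×0.9889) = 0.1357 × 27.1 × 0.8444 = 3.106 mg/L.
x_c = v t_c = 0.755 m/s × 0.9889 d × 86400 s/d = 64510 m ≈ 64.5 km.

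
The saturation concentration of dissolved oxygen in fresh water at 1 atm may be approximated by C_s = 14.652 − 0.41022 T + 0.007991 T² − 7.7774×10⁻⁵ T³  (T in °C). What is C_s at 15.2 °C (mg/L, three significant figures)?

C_s ≈ 9.99 mg/L

C_s = 14.652 − 0.41022×15.2 + 0.007991×15.2² − 7.7774×10⁻⁵×15.2³ = 9.990 mg/L.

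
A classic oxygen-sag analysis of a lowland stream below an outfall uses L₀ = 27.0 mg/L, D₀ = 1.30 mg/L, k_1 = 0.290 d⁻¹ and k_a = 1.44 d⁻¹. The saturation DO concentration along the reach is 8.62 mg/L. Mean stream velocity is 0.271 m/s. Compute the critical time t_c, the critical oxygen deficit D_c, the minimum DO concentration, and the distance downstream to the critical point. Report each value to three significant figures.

t_c = [1/(k_a−k_1)] ln[(k_a/k_1)(1 − D₀(k_a−k_1)/(k_1 L₀))]
= [1/(1.44−0.290)] ln[(1.44/0.290)(1 − 1.30×1.150/(0.290×27.0))]
= (1/1.150) ln[4.966 × 0.8091] = 0.8696 × ln(4.017) = 0.8696 × 1.391 = 1.209 d.
D_c = (k_1/k_a) L₀ e^(−k_1 t_c) = (0.290/1.44) × 27.0 × e^(−0.290×1.209) = 0.2014 × 27.0 × 0.7042 = 3.829 mg/L.
Minimum DO = C_s − D_c = 8.62 − 3.829 = 4.791 mg/L.
x_c = v t_c = 0.271 m/s × 1.209 d × 86400 s/d = 28310 m ≈ 28.3 km.

t_c ≈ 1.21 d; D_c ≈ 3.83 mg/L; min DO ≈ 4.79 mg/L; x_c ≈ 28.3 km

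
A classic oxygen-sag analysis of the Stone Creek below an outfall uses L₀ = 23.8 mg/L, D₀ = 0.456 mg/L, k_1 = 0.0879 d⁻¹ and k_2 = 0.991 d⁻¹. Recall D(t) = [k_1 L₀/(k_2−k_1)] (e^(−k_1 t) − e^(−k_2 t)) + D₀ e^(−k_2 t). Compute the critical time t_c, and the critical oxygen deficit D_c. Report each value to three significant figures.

At the critical point dD/dt = 0, so k_1 L₀ e^(−k_1 t) = k_2 D. Substituting D(t) from the Streeter–Phelps equation and solving for t gives
t_c = ln[(k_2/k_1)(1 − D₀(k_2−k_1)/(k_1 L₀))] / (k_2−k_1).
Here k_2−k_1 = 0.9031 d⁻¹ and 1 − D₀(k_2−k_1)/(k_1 L₀) = 1 − 0.456×0.9031/(0.0879×23.8) = 0.8032, so
t_c = ln(11.27 × 0.8032) / 0.9031 = 2.203 / 0.9031 = 2.440 d.
D_c = (k_1/k_2) L₀ e^(−k_1 t_c) = (0.0879/0.991) × 23.8 × e^(−0.0879×2.440) = 0.08870 × 23.8 × 0.8070 = 1.704 mg/L.

t_c ≈ 2.44 d; D_c ≈ 1.70 mg/L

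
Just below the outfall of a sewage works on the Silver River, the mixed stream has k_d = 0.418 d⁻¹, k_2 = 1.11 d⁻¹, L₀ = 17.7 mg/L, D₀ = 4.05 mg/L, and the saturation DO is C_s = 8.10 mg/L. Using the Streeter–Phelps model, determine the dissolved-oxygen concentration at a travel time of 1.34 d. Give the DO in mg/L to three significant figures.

DO ≈ 3.49 mg/L

k_d L₀/(k_2−k_d) = 0.418×17.7/(1.11−0.418) = 7.399/0.6920 = 10.69 mg/L.
e^(−k_d t) = e^(−0.418×1.340) = 0.5711; e^(−k_2 t) = e^(−1.11×1.340) = 0.2260.
D = 10.69 × (0.5711 − 0.2260) + 4.05 × 0.2260 = 3.691 + 0.9151 = 4.606 mg/L.
DO = C_s − D = 8.10 − 4.606 = 3.494 mg/L.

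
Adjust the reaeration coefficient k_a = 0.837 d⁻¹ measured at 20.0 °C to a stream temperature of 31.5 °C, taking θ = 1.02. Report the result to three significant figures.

k_a ≈ 1.05 d⁻¹

k_a(T₂) = k_a(T₁) · θ^(T₂−T₁) = 0.837 × 1.02^(31.5−20.0)
= 0.837 × 1.02^11.5 = 0.837 × 1.256 = 1.051 d⁻¹.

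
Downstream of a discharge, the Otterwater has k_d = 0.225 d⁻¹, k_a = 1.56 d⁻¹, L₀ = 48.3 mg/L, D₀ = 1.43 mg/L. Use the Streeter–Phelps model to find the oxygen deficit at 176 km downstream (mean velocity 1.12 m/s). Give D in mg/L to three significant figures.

Travel time t = x/v = 176 km / (1.12 m/s) = 176000 m / 1.12 m/s = 157100 s = 1.819 d.
k_d L₀/(k_a−k_d) = 0.225×48.3/(1.56−0.225) = 10.87/1.335 = 8.140 mg/L.
e^(−k_d t) = e^(−0.225×1.819) = 0.6642; e^(−k_a t) = e^(−1.56×1.819) = 0.05858.
D = 8.140 × (0.6642 − 0.05858) + 1.43 × 0.05858 = 4.930 + 0.08377 = 5.013 mg/L.

D ≈ 5.01 mg/L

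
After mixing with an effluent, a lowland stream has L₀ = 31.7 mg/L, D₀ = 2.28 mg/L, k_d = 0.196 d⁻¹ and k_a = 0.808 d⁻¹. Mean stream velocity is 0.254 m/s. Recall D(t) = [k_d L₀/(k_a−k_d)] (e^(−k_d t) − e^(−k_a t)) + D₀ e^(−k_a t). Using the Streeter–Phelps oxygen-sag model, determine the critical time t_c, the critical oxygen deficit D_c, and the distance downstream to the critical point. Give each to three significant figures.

t_c ≈ 1.90 d; D_c ≈ 5.30 mg/L; x_c ≈ 41.7 km

With k_a/k_d = 4.122 and 1 − D₀(k_a−k_d)/(k_d L₀) = 0.7754,
t_c = ln(4.122 × 0.7754) / (0.808 − 0.196) = ln(3.197) / 0.6120 = 1.162/0.6120 = 1.899 d.
L(t_c) = L₀ e^(−k_d t_c) = 31.7 × 0.6892 = 21.85 mg/L, and at the critical point k_a D_c = k_d L, so D_c = (0.196/0.808) × 21.85 = 5.300 mg/L.
x_c = v t_c = 0.254 m/s × 1.899 d × 86400 s/d = 41670 m ≈ 41.7 km.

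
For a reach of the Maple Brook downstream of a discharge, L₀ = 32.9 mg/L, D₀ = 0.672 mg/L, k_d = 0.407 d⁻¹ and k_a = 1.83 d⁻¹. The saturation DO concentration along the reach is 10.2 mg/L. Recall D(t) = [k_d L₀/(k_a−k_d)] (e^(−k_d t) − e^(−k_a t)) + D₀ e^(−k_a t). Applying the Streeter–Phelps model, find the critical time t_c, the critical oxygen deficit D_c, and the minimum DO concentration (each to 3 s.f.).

With k_a/k_d = 4.496 and 1 − D₀(k_a−k_d)/(k_d L₀) = 0.9286,
t_c = ln(4.496 × 0.9286) / (1.83 − 0.407) = ln(4.175) / 1.423 = 1.429/1.423 = 1.004 d.
D_c = (k_d/k_a) L₀ e^(−k_d t_c) = (0.407/1.83) × 32.9 × e^(−0.407×1.004) = 0.2224 × 32.9 × 0.6645 = 4.862 mg/L.
Minimum DO = C_s − D_c = 10.2 − 4.862 = 5.338 mg/L.

t_c ≈ 1.00 d; D_c ≈ 4.86 mg/L; min DO ≈ 5.34 mg/L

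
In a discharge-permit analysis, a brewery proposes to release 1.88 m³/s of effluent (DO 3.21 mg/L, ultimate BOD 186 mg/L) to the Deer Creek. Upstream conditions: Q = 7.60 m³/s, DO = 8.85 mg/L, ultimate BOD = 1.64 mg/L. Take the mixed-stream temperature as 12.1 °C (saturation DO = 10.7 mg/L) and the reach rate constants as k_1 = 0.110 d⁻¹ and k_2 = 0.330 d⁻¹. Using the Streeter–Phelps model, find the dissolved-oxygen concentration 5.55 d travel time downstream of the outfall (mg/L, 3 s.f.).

Mixed DO = (7.60×8.85 + 1.88×3.21)/(7.60+1.88) = 73.29/9.480 = 7.732 mg/L.
Mixed L₀ = (7.60×1.64 + 1.88×186)/(9.480) = 362.1/9.480 = 38.20 mg/L.
Initial deficit D₀ = C_s − DO₀ = 10.7 − 7.732 = 2.968 mg/L.
D(5.55) = [0.110×38.20/(0.330−0.110)](e^(−0.110×5.55) − e^(−0.330×5.55)) + 2.968 e^(−0.330×5.55)
= 19.10 × (0.5431 − 0.1602) + 2.968 × 0.1602 = 7.789 mg/L.
DO = 10.7 − 7.789 = 2.911 mg/L.

DO ≈ 2.91 mg/L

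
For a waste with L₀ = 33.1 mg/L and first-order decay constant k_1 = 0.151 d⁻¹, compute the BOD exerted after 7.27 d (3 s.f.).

y_t = L₀(1 − e^(−k_1 t)) = 33.1 × (1 − e^(−0.151×7.27))
= 33.1 × (1 − 0.3336) = 33.1 × 0.6664 = 22.06 mg/L.

y ≈ 22.1 mg/L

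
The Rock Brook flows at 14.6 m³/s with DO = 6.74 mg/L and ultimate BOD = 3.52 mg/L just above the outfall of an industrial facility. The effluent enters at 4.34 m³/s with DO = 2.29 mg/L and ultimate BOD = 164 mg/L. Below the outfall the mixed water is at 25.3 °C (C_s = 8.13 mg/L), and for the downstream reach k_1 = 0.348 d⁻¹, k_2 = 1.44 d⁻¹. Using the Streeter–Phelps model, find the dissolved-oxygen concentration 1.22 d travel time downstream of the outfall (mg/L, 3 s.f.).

DO ≈ 1.53 mg/L

Mixed DO = (14.6×6.74 + 4.34×2.29)/(14.6+4.34) = 108.3/18.94 = 5.720 mg/L.
Mixed L₀ = (14.6×3.52 + 4.34×164)/(18.94) = 763.2/18.94 = 40.29 mg/L.
Initial deficit D₀ = C_s − DO₀ = 8.13 − 5.720 = 2.410 mg/L.
D(1.22) = [0.348×40.29/(1.44−0.348)](e^(−0.348×1.22) − e^(−1.44×1.22)) + 2.410 e^(−1.44×1.22)
= 12.84 × (0.6541 − 0.1726) + 2.410 × 0.1726 = 6.598 mg/L.
DO = 8.13 − 6.598 = 1.532 mg/L.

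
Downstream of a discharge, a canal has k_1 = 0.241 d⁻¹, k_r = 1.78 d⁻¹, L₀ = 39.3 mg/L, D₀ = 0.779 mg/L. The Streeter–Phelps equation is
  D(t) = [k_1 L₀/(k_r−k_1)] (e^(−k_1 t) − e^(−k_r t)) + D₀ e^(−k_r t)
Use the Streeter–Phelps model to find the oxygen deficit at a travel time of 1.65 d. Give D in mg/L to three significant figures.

k_1 L₀/(k_r−k_1) = 0.241×39.3/(1.78−0.241) = 9.471/1.539 = 6.154 mg/L.
e^(−k_1 t) = e^(−0.241×1.650) = 0.6719; e^(−k_r t) = e^(−1.78×1.650) = 0.05302.
D = 6.154 × (0.6719 − 0.05302) + 0.779 × 0.05302 = 3.809 + 0.04131 = 3.850 mg/L.

D ≈ 3.85 mg/L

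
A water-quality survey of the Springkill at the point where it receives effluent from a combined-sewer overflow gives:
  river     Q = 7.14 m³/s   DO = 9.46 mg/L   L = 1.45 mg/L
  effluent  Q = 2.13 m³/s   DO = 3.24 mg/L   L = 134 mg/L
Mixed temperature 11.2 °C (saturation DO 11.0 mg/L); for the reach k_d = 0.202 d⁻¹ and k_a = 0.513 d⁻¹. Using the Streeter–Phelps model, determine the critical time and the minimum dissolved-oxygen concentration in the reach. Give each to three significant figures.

Mixed DO = (7.14×9.46 + 2.13×3.24)/(7.14+2.13) = 74.45/9.270 = 8.031 mg/L.
Mixed L₀ = (7.14×1.45 + 2.13×134)/(9.270) = 295.8/9.270 = 31.91 mg/L.
Initial deficit D₀ = C_s − DO₀ = 11.0 − 8.031 = 2.969 mg/L.
t_c = (1/0.3110) ln[(0.513/0.202)(1 − 2.969×0.3110/(0.202×31.91))] = 3.215 × ln(2.176) = 2.500 d.
D_c = (0.202/0.513) × 31.91 × e^(−0.202×2.500) = 0.3938 × 31.91 × 0.6036 = 7.583 mg/L.
Minimum DO = 11.0 − 7.583 = 3.417 mg/L.

t_c ≈ 2.50 d; minimum DO ≈ 3.42 mg/L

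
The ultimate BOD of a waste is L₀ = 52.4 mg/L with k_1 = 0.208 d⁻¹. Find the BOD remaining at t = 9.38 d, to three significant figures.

L ≈ 7.45 mg/L

L_t = L₀ e^(−k_1 t) = 52.4 × e^(−0.208×9.38) = 52.4 × 0.1421 = 7.447 mg/L.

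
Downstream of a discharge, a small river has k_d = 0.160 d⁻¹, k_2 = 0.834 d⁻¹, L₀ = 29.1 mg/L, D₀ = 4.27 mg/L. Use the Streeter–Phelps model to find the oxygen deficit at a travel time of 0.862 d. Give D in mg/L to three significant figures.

k_d L₀/(k_2−k_d) = 0.160×29.1/(0.834−0.160) = 4.656/0.6740 = 6.908 mg/L.
e^(−k_d t) = e^(−0.160×0.8620) = 0.8712; e^(−k_2 t) = e^(−0.834×0.8620) = 0.4873.
D = 6.908 × (0.8712 − 0.4873) + 4.27 × 0.4873 = 2.652 + 2.081 = 4.733 mg/L.

D ≈ 4.73 mg/L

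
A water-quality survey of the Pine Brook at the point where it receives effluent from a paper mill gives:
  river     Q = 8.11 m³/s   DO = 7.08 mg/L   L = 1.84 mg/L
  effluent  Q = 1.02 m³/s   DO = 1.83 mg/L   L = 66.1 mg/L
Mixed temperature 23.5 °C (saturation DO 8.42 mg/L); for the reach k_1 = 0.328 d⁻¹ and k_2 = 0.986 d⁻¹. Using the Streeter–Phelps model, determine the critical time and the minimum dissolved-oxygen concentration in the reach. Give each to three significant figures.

t_c ≈ 0.822 d; minimum DO ≈ 6.13 mg/L

Mixed DO = (8.11×7.08 + 1.02×1.83)/(8.11+1.02) = 59.29/9.130 = 6.493 mg/L.
Mixed L₀ = (8.11×1.84 + 1.02×66.1)/(9.130) = 82.34/9.130 = 9.019 mg/L.
Initial deficit D₀ = C_s − DO₀ = 8.42 − 6.493 = 1.927 mg/L.
t_c = (1/0.6580) ln[(0.986/0.328)(1 − 1.927×0.6580/(0.328×9.019))] = 1.520 × ln(1.718) = 0.8224 d.
D_c = (0.328/0.986) × 9.019 × e^(−0.328×0.8224) = 0.3327 × 9.019 × 0.7636 = 2.291 mg/L.
Minimum DO = 8.42 − 2.291 = 6.129 mg/L.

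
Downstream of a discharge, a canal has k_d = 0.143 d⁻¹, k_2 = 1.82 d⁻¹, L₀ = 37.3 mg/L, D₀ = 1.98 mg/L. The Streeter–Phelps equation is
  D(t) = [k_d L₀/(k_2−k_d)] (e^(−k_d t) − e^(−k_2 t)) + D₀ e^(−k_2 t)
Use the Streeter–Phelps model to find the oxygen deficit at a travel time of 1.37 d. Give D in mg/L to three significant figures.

k_d L₀/(k_2−k_d) = 0.143×37.3/(1.82−0.143) = 5.334/1.677 = 3.181 mg/L.
e^(−k_d t) = e^(−0.143×1.370) = 0.8221; e^(−k_2 t) = e^(−1.82×1.370) = 0.08263.
D = 3.181 × (0.8221 − 0.08263) + 1.98 × 0.08263 = 2.352 + 0.1636 = 2.516 mg/L.

D ≈ 2.52 mg/L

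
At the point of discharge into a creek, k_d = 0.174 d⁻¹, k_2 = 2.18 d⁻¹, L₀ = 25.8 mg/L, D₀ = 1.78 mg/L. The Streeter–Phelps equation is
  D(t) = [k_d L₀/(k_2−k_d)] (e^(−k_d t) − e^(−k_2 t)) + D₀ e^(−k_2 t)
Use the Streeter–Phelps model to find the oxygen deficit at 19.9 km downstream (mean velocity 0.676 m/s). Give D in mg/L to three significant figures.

Travel time t = x/v = 19.9 km / (0.676 m/s) = 19900 m / 0.676 m/s = 29440 s = 0.3407 d.
k_d L₀/(k_2−k_d) = 0.174×25.8/(2.18−0.174) = 4.489/2.006 = 2.238 mg/L.
e^(−k_d t) = e^(−0.174×0.3407) = 0.9424; e^(−k_2 t) = e^(−2.18×0.3407) = 0.4758.
D = 2.238 × (0.9424 − 0.4758) + 1.78 × 0.4758 = 1.044 + 0.8469 = 1.891 mg/L.

D ≈ 1.89 mg/L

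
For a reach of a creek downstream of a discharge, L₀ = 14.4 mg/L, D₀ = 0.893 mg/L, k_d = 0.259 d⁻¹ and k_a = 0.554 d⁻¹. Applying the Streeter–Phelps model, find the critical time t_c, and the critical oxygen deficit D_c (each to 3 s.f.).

t_c = [1/(k_a−k_d)] ln[(k_a/k_d)(1 − D₀(k_a−k_d)/(k_d L₀))]
= [1/(0.554−0.259)] ln[(0.554/0.259)(1 − 0.893×0.2950/(0.259×14.4))]
= (1/0.2950) ln[2.139 × 0.9294] = 3.390 × ln(1.988) = 3.390 × 0.6871 = 2.329 d.
D_c = (k_d/k_a) L₀ e^(−k_d t_c) = (0.259/0.554) × 14.4 × e^(−0.259×2.329) = 0.4675 × 14.4 × 0.5470 = 3.683 mg/L.

t_c ≈ 2.33 d; D_c ≈ 3.68 mg/L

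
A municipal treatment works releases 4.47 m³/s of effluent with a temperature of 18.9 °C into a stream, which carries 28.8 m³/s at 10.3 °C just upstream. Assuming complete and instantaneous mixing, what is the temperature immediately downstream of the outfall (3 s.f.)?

11.5 °C

Flow-weighted mixing: C = (Q_r C_r + Q_w C_w)/(Q_r + Q_w)
= (28.8×10.3 + 4.47×18.9)/(28.8 + 4.47) = 381.1/33.27 = 11.46 °C.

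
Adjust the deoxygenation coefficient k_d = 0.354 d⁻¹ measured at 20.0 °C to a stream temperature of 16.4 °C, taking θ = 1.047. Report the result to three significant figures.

k_d ≈ 0.300 d⁻¹

k_d(T₂) = k_d(T₁) · θ^(T₂−T₁) = 0.354 × 1.047^(16.4−20.0)
= 0.354 × 1.047^-3.60 = 0.354 × 0.8476 = 0.3001 d⁻¹.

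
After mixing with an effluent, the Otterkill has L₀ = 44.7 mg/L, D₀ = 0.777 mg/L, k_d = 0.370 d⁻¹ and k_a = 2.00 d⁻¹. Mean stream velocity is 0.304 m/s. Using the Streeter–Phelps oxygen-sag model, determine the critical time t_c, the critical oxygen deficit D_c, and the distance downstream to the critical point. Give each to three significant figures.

t_c ≈ 0.986 d; D_c ≈ 5.74 mg/L; x_c ≈ 25.9 km

At the critical point dD/dt = 0, so k_d L₀ e^(−k_d t) = k_a D. Substituting D(t) from the Streeter–Phelps equation and solving for t gives
t_c = ln[(k_a/k_d)(1 − D₀(k_a−k_d)/(k_d L₀))] / (k_a−k_d).
Here k_a−k_d = 1.630 d⁻¹ and 1 − D₀(k_a−k_d)/(k_d L₀) = 1 − 0.777×1.630/(0.370×44.7) = 0.9234, so
t_c = ln(5.405 × 0.9234) / 1.630 = 1.608 / 1.630 = 0.9863 d.
D_c = (k_d/k_a) L₀ e^(−k_d t_c) = (0.370/2.00) × 44.7 × e^(−0.370×0.9863) = 0.1850 × 44.7 × 0.6942 = 5.741 mg/L.
x_c = v t_c = 0.304 m/s × 0.9863 d × 86400 s/d = 25910 m ≈ 25.9 km.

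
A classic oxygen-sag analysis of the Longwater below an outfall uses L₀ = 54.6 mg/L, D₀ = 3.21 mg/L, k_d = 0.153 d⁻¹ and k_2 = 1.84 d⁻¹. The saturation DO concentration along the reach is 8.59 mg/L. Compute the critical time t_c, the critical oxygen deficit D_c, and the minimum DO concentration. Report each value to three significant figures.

t_c ≈ 0.855 d; D_c ≈ 3.98 mg/L; min DO ≈ 4.61 mg/L

With k_2/k_d = 12.03 and 1 − D₀(k_2−k_d)/(k_d L₀) = 0.3518,
t_c = ln(12.03 × 0.3518) / (1.84 − 0.153) = ln(4.230) / 1.687 = 1.442/1.687 = 0.8549 d.
D_c = (k_d/k_2) L₀ e^(−k_d t_c) = (0.153/1.84) × 54.6 × e^(−0.153×0.8549) = 0.08315 × 54.6 × 0.8774 = 3.983 mg/L.
Minimum DO = C_s − D_c = 8.59 − 3.983 = 4.607 mg/L.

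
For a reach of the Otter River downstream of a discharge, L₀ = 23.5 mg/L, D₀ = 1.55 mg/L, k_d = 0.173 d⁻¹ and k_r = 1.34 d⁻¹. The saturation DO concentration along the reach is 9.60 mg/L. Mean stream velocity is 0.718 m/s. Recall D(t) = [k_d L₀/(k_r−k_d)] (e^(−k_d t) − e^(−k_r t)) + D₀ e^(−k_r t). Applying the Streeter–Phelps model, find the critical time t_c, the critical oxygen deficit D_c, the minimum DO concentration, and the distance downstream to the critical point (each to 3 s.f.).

With k_r/k_d = 7.746 and 1 − D₀(k_r−k_d)/(k_d L₀) = 0.5551,
t_c = ln(7.746 × 0.5551) / (1.34 − 0.173) = ln(4.299) / 1.167 = 1.458/1.167 = 1.250 d.
D_c = (k_d/k_r) L₀ e^(−k_d t_c) = (0.173/1.34) × 23.5 × e^(−0.173×1.250) = 0.1291 × 23.5 × 0.8056 = 2.444 mg/L.
Minimum DO = C_s − D_c = 9.60 − 2.444 = 7.156 mg/L.
x_c = v t_c = 0.718 m/s × 1.250 d × 86400 s/d = 77530 m ≈ 77.5 km.

t_c ≈ 1.25 d; D_c ≈ 2.44 mg/L; min DO ≈ 7.16 mg/L; x_c ≈ 77.5 km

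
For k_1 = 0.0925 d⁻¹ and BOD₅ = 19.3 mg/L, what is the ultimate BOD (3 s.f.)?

BOD₅ = L₀(1 − e^(−5k_1)) ⇒ L₀ = BOD₅ / (1 − e^(−5×0.0925))
= 19.3 / (1 − 0.6297) = 19.3 / 0.3703 = 52.12 mg/L.

L₀ ≈ 52.1 mg/L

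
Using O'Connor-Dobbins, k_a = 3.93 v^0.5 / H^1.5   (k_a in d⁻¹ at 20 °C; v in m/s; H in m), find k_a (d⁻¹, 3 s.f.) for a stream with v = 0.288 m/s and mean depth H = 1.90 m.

k_a ≈ 0.805 d⁻¹

k_a = 3.93 × 0.288^0.5 / 1.90^1.5 = 3.93 × 0.5367 / 2.619 = 0.8053 d⁻¹.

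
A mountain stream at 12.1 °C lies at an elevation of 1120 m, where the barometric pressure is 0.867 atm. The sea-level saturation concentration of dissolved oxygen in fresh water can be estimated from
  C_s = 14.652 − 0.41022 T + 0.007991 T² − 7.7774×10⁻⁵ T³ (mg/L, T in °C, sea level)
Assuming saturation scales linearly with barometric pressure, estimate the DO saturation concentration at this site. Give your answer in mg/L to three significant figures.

C_s ≈ 9.29 mg/L

At sea level: C_s = 14.652 − 0.41022×12.1 + 0.007991×12.1² − 7.7774×10⁻⁵×12.1³ = 10.72 mg/L.
Pressure correction: C_s' = 10.72 × 0.867 = 9.295 mg/L.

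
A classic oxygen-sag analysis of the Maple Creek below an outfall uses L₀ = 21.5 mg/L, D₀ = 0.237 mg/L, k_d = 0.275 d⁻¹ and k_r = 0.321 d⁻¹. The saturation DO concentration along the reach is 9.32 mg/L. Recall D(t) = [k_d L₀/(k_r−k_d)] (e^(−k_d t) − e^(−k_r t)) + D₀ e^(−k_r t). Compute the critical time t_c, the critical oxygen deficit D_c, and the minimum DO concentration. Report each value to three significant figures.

t_c = [1/(k_r−k_d)] ln[(k_r/k_d)(1 − D₀(k_r−k_d)/(k_d L₀))]
= [1/(0.321−0.275)] ln[(0.321/0.275)(1 − 0.237×0.04600/(0.275×21.5))]
= (1/0.04600) ln[1.167 × 0.9982] = 21.74 × ln(1.165) = 21.74 × 0.1528 = 3.322 d.
L(t_c) = L₀ e^(−k_d t_c) = 21.5 × 0.4011 = 8.623 mg/L, and at the critical point k_r D_c = k_d L, so D_c = (0.275/0.321) × 8.623 = 7.387 mg/L.
Minimum DO = C_s − D_c = 9.32 − 7.387 = 1.933 mg/L.

t_c ≈ 3.32 d; D_c ≈ 7.39 mg/L; min DO ≈ 1.93 mg/L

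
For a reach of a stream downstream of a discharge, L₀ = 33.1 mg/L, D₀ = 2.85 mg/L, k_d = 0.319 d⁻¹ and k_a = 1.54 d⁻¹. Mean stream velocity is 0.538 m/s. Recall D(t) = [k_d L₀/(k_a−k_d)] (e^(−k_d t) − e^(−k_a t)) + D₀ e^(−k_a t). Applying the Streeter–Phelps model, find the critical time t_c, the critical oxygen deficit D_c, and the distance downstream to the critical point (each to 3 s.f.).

t_c ≈ 0.962 d; D_c ≈ 5.04 mg/L; x_c ≈ 44.7 km

With k_a/k_d = 4.828 and 1 − D₀(k_a−k_d)/(k_d L₀) = 0.6704,
t_c = ln(4.828 × 0.6704) / (1.54 − 0.319) = ln(3.237) / 1.221 = 1.175/1.221 = 0.9619 d.
L(t_c) = L₀ e^(−k_d t_c) = 33.1 × 0.7358 = 24.35 mg/L, and at the critical point k_a D_c = k_d L, so D_c = (0.319/1.54) × 24.35 = 5.045 mg/L.
x_c = v t_c = 0.538 m/s × 0.9619 d × 86400 s/d = 44710 m ≈ 44.7 km.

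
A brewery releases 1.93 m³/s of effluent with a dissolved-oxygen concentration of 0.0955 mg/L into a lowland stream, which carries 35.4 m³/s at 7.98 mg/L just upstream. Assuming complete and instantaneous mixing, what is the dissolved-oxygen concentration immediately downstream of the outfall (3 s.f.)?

7.57 mg/L

Flow-weighted mixing: C = (Q_r C_r + Q_w C_w)/(Q_r + Q_w)
= (35.4×7.98 + 1.93×0.0955)/(35.4 + 1.93) = 282.7/37.33 = 7.572 mg/L.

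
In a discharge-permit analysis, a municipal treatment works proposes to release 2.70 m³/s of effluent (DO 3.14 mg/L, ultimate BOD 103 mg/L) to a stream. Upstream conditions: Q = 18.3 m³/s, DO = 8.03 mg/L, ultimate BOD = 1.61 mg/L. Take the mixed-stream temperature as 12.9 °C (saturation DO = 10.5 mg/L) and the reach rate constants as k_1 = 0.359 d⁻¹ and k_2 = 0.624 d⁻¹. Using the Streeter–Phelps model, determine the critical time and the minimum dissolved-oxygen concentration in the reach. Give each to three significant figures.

t_c ≈ 1.45 d; minimum DO ≈ 5.48 mg/L

Mixed DO = (18.3×8.03 + 2.70×3.14)/(18.3+2.70) = 155.4/21.00 = 7.401 mg/L.
Mixed L₀ = (18.3×1.61 + 2.70×103)/(21.00) = 307.6/21.00 = 14.65 mg/L.
Initial deficit D₀ = C_s − DO₀ = 10.5 − 7.401 = 3.099 mg/L.
t_c = (1/0.2650) ln[(0.624/0.359)(1 − 3.099×0.2650/(0.359×14.65))] = 3.774 × ln(1.467) = 1.445 d.
D_c = (0.359/0.624) × 14.65 × e^(−0.359×1.445) = 0.5753 × 14.65 × 0.5952 = 5.015 mg/L.
Minimum DO = 10.5 − 5.015 = 5.485 mg/L.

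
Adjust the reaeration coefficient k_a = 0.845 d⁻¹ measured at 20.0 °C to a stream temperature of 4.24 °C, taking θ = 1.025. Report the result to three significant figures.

k_a(T₂) = k_a(T₁) · θ^(T₂−T₁) = 0.845 × 1.025^(4.24−20.0)
= 0.845 × 1.025^-15.8 = 0.845 × 0.6776 = 0.5726 d⁻¹.

k_a ≈ 0.573 d⁻¹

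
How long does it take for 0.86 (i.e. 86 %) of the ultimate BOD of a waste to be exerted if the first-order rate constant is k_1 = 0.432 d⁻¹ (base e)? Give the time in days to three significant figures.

t ≈ 4.55 d

y/L₀ = 1 − e^(−k_1 t) = 0.86 ⇒ e^(−k_1 t) = 0.140
t = −ln(0.140) / 0.432 = 1.966 / 0.432 = 4.551 d.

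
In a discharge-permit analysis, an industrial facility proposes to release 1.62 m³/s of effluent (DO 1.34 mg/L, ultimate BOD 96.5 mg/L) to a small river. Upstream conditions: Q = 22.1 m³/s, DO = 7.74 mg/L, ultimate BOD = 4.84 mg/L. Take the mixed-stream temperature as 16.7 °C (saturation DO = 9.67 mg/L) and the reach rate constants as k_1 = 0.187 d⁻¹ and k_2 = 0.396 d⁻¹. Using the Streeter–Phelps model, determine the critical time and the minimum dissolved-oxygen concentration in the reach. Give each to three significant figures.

t_c ≈ 2.29 d; minimum DO ≈ 6.25 mg/L

Mixed DO = (22.1×7.74 + 1.62×1.34)/(22.1+1.62) = 173.2/23.72 = 7.303 mg/L.
Mixed L₀ = (22.1×4.84 + 1.62×96.5)/(23.72) = 263.3/23.72 = 11.10 mg/L.
Initial deficit D₀ = C_s − DO₀ = 9.67 − 7.303 = 2.367 mg/L.
t_c = (1/0.2090) ln[(0.396/0.187)(1 − 2.367×0.2090/(0.187×11.10))] = 4.785 × ln(1.613) = 2.287 d.
D_c = (0.187/0.396) × 11.10 × e^(−0.187×2.287) = 0.4722 × 11.10 × 0.6520 = 3.418 mg/L.
Minimum DO = 9.67 − 3.418 = 6.252 mg/L.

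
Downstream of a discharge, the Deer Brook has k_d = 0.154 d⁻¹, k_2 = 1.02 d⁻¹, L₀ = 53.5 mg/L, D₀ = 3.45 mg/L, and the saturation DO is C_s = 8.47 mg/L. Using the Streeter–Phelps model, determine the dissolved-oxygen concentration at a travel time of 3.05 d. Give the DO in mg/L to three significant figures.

k_d L₀/(k_2−k_d) = 0.154×53.5/(1.02−0.154) = 8.239/0.8660 = 9.514 mg/L.
e^(−k_d t) = e^(−0.154×3.050) = 0.6252; e^(−k_2 t) = e^(−1.02×3.050) = 0.04456.
D = 9.514 × (0.6252 − 0.04456) + 3.45 × 0.04456 = 5.524 + 0.1537 = 5.678 mg/L.
DO = C_s − D = 8.47 − 5.678 = 2.792 mg/L.

DO ≈ 2.79 mg/L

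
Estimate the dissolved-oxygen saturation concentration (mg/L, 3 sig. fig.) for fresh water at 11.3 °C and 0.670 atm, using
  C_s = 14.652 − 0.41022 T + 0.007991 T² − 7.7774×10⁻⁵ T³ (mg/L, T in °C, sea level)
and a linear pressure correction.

C_s ≈ 7.32 mg/L

At sea level: C_s = 14.652 − 0.41022×11.3 + 0.007991×11.3² − 7.7774×10⁻⁵×11.3³ = 10.92 mg/L.
Pressure correction: C_s' = 10.92 × 0.670 = 7.320 mg/L.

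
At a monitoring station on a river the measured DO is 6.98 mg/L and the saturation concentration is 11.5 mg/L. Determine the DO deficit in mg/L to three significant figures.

D = C_s − C = 11.5 − 6.98 = 4.52 mg/L.

D ≈ 4.52 mg/L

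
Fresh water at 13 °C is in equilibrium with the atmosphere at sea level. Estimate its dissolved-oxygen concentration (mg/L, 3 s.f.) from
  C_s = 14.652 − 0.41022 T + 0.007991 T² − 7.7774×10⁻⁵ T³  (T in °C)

C_s ≈ 10.5 mg/L

C_s = 14.652 − 0.41022×13 + 0.007991×13² − 7.7774×10⁻⁵×13³ = 10.50 mg/L.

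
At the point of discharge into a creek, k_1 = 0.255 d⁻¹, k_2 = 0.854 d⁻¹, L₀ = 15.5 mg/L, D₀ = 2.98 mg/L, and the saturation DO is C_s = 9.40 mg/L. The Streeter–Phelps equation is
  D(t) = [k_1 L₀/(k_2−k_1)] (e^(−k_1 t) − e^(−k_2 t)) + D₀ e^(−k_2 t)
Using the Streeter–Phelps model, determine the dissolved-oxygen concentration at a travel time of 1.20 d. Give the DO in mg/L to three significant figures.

k_1 L₀/(k_2−k_1) = 0.255×15.5/(0.854−0.255) = 3.953/0.5990 = 6.598 mg/L.
e^(−k_1 t) = e^(−0.255×1.200) = 0.7364; e^(−k_2 t) = e^(−0.854×1.200) = 0.3589.
D = 6.598 × (0.7364 − 0.3589) + 2.98 × 0.3589 = 2.491 + 1.069 = 3.560 mg/L.
DO = C_s − D = 9.40 − 3.560 = 5.840 mg/L.

DO ≈ 5.84 mg/L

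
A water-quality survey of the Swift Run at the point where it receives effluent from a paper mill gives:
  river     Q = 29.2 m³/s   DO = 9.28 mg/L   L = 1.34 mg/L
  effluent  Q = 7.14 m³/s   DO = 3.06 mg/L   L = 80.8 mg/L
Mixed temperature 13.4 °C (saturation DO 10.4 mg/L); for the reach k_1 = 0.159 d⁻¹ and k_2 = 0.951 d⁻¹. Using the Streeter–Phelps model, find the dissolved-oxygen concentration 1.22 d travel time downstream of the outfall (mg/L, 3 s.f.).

DO ≈ 7.93 mg/L

Mixed DO = (29.2×9.28 + 7.14×3.06)/(29.2+7.14) = 292.8/36.34 = 8.058 mg/L.
Mixed L₀ = (29.2×1.34 + 7.14×80.8)/(36.34) = 616.0/36.34 = 16.95 mg/L.
Initial deficit D₀ = C_s − DO₀ = 10.4 − 8.058 = 2.342 mg/L.
D(1.22) = [0.159×16.95/(0.951−0.159)](e^(−0.159×1.22) − e^(−0.951×1.22)) + 2.342 e^(−0.951×1.22)
= 3.403 × (0.8237 − 0.3134) + 2.342 × 0.3134 = 2.471 mg/L.
DO = 10.4 − 2.471 = 7.929 mg/L.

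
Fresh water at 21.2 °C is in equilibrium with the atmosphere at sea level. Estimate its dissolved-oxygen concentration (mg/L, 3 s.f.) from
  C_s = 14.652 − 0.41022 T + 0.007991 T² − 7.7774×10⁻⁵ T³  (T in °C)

C_s ≈ 8.81 mg/L

C_s = 14.652 − 0.41022×21.2 + 0.007991×21.2² − 7.7774×10⁻⁵×21.2³ = 8.806 mg/L.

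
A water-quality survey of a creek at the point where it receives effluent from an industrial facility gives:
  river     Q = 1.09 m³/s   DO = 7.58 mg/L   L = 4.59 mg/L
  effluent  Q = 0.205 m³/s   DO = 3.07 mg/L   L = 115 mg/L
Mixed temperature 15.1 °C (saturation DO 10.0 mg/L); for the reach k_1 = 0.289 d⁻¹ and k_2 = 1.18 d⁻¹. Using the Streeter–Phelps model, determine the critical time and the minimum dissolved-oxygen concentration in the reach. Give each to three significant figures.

t_c ≈ 0.933 d; minimum DO ≈ 5.87 mg/L

Mixed DO = (1.09×7.58 + 0.205×3.07)/(1.09+0.205) = 8.892/1.295 = 6.866 mg/L.
Mixed L₀ = (1.09×4.59 + 0.205×115)/(1.295) = 28.58/1.295 = 22.07 mg/L.
Initial deficit D₀ = C_s − DO₀ = 10.0 − 6.866 = 3.134 mg/L.
t_c = (1/0.8910) ln[(1.18/0.289)(1 − 3.134×0.8910/(0.289×22.07))] = 1.122 × ln(2.295) = 0.9325 d.
D_c = (0.289/1.18) × 22.07 × e^(−0.289×0.9325) = 0.2449 × 22.07 × 0.7638 = 4.128 mg/L.
Minimum DO = 10.0 − 4.128 = 5.872 mg/L.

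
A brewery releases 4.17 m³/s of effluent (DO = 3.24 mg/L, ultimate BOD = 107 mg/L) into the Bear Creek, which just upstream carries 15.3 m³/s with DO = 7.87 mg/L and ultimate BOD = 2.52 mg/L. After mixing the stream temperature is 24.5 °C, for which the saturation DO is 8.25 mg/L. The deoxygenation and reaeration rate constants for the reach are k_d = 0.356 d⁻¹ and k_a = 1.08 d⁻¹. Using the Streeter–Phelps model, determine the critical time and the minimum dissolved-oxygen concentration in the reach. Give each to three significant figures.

t_c ≈ 1.37 d; minimum DO ≈ 3.21 mg/L

Mixed DO = (15.3×7.87 + 4.17×3.24)/(15.3+4.17) = 133.9/19.47 = 6.878 mg/L.
Mixed L₀ = (15.3×2.52 + 4.17×107)/(19.47) = 484.7/19.47 = 24.90 mg/L.
Initial deficit D₀ = C_s − DO₀ = 8.25 − 6.878 = 1.372 mg/L.
t_c = (1/0.7240) ln[(1.08/0.356)(1 − 1.372×0.7240/(0.356×24.90))] = 1.381 × ln(2.694) = 1.369 d.
D_c = (0.356/1.08) × 24.90 × e^(−0.356×1.369) = 0.3296 × 24.90 × 0.6143 = 5.041 mg/L.
Minimum DO = 8.25 − 5.041 = 3.209 mg/L.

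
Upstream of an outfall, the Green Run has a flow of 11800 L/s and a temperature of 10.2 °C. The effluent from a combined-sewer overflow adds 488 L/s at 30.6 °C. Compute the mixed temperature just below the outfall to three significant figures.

Flow-weighted mixing: C = (Q_r C_r + Q_w C_w)/(Q_r + Q_w)
= (11800×10.2 + 488×30.6)/(11800 + 488) = 135300/12290 = 11.01 °C.

11.0 °C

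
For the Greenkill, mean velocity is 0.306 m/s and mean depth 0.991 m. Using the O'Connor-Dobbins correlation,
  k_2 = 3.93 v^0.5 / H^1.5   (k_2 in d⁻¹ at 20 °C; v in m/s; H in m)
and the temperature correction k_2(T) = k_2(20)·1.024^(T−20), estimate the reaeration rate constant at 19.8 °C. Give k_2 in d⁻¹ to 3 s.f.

k_2 ≈ 2.19 d⁻¹

k_2(20) = 3.93 × 0.306^0.5 / 0.991^1.5 = 3.93 × 0.5532 / 0.9865 = 2.204 d⁻¹.
k_2(19.8) = 2.204 × 1.024^(19.8−20) = 2.204 × 0.9953 = 2.193 d⁻¹.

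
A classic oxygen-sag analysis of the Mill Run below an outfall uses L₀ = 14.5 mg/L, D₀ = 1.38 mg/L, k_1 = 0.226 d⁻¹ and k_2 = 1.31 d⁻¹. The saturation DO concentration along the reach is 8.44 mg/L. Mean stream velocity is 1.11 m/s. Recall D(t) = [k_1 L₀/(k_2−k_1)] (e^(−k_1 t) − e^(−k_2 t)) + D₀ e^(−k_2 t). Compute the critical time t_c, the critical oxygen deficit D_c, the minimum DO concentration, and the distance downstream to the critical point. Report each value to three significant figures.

At the critical point dD/dt = 0, so k_1 L₀ e^(−k_1 t) = k_2 D. Substituting D(t) from the Streeter–Phelps equation and solving for t gives
t_c = ln[(k_2/k_1)(1 − D₀(k_2−k_1)/(k_1 L₀))] / (k_2−k_1).
Here k_2−k_1 = 1.084 d⁻¹ and 1 − D₀(k_2−k_1)/(k_1 L₀) = 1 − 1.38×1.084/(0.226×14.5) = 0.5435, so
t_c = ln(5.796 × 0.5435) / 1.084 = 1.148 / 1.084 = 1.059 d.
D_c = (k_1/k_2) L₀ e^(−k_1 t_c) = (0.226/1.31) × 14.5 × e^(−0.226×1.059) = 0.1725 × 14.5 × 0.7872 = 1.969 mg/L.
Minimum DO = C_s − D_c = 8.44 − 1.969 = 6.471 mg/L.
x_c = v t_c = 1.11 m/s × 1.059 d × 86400 s/d = 101500 m ≈ 102 km.

t_c ≈ 1.06 d; D_c ≈ 1.97 mg/L; min DO ≈ 6.47 mg/L; x_c ≈ 102 km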